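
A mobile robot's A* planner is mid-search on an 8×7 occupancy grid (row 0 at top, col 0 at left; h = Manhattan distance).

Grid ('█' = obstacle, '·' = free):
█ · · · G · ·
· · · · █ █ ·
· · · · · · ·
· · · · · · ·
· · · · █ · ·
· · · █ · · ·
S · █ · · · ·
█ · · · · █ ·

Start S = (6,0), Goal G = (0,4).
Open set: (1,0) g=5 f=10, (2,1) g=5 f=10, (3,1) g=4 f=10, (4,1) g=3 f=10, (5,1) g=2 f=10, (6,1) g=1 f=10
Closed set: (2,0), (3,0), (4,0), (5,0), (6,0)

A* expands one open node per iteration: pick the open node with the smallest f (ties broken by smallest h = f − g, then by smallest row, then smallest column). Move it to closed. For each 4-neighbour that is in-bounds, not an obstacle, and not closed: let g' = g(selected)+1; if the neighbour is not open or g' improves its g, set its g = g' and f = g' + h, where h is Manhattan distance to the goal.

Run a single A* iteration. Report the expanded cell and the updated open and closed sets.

step 1: expand (1,0) (f=10, h=5) → closed; open now [(1,1) g=6 f=10, (2,1) g=5 f=10, (3,1) g=4 f=10, (4,1) g=3 f=10, (5,1) g=2 f=10, (6,1) g=1 f=10]

expanded=(1,0); open=[(1,1) g=6 f=10, (2,1) g=5 f=10, (3,1) g=4 f=10, (4,1) g=3 f=10, (5,1) g=2 f=10, (6,1) g=1 f=10]; closed=[(1,0), (2,0), (3,0), (4,0), (5,0), (6,0)]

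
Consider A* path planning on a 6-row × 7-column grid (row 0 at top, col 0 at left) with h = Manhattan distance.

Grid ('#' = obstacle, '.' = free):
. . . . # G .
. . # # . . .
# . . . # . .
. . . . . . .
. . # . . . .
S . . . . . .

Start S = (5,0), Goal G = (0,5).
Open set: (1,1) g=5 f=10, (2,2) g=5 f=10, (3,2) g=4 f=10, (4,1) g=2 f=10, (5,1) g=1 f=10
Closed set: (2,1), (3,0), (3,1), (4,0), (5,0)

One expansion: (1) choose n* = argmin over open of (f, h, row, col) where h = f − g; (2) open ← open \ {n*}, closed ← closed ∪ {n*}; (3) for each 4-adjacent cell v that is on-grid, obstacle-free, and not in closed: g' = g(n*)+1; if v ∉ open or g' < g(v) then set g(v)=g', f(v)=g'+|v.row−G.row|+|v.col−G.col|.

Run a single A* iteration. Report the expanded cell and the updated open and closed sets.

expanded=(1,1); open=[(0,1) g=6 f=10, (1,0) g=6 f=12, (2,2) g=5 f=10, (3,2) g=4 f=10, (4,1) g=2 f=10, (5,1) g=1 f=10]; closed=[(1,1), (2,1), (3,0), (3,1), (4,0), (5,0)]

step 1: expand (1,1) (f=10, h=5) → closed; open now [(0,1) g=6 f=10, (1,0) g=6 f=12, (2,2) g=5 f=10, (3,2) g=4 f=10, (4,1) g=2 f=10, (5,1) g=1 f=10]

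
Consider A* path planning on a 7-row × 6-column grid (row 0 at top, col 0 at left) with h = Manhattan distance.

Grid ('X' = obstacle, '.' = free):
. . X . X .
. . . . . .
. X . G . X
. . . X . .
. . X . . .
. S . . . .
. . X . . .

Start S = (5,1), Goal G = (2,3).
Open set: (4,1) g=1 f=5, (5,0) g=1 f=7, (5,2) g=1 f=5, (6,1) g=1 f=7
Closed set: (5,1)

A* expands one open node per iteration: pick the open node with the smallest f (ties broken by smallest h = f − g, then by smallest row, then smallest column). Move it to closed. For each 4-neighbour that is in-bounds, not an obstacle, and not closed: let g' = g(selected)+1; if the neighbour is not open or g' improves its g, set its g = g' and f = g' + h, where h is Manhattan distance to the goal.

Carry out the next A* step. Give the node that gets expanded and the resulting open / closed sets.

step 1: expand (4,1) (f=5, h=4) → closed; open now [(3,1) g=2 f=5, (4,0) g=2 f=7, (5,0) g=1 f=7, (5,2) g=1 f=5, (6,1) g=1 f=7]

expanded=(4,1); open=[(3,1) g=2 f=5, (4,0) g=2 f=7, (5,0) g=1 f=7, (5,2) g=1 f=5, (6,1) g=1 f=7]; closed=[(4,1), (5,1)]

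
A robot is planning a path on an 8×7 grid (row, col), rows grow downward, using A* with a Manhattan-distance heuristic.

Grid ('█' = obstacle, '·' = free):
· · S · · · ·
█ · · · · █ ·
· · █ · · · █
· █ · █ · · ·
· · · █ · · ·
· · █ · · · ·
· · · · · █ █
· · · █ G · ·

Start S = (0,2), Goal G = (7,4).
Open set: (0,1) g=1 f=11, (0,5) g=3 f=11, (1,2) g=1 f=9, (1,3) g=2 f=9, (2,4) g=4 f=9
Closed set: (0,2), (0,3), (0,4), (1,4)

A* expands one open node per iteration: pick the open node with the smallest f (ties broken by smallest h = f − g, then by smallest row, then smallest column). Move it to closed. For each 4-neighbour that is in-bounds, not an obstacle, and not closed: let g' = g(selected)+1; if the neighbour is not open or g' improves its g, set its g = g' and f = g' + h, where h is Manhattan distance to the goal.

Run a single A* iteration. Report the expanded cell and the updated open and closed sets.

expanded=(2,4); open=[(0,1) g=1 f=11, (0,5) g=3 f=11, (1,2) g=1 f=9, (1,3) g=2 f=9, (2,3) g=5 f=11, (2,5) g=5 f=11, (3,4) g=5 f=9]; closed=[(0,2), (0,3), (0,4), (1,4), (2,4)]

step 1: expand (2,4) (f=9, h=5) → closed; open now [(0,1) g=1 f=11, (0,5) g=3 f=11, (1,2) g=1 f=9, (1,3) g=2 f=9, (2,3) g=5 f=11, (2,5) g=5 f=11, (3,4) g=5 f=9]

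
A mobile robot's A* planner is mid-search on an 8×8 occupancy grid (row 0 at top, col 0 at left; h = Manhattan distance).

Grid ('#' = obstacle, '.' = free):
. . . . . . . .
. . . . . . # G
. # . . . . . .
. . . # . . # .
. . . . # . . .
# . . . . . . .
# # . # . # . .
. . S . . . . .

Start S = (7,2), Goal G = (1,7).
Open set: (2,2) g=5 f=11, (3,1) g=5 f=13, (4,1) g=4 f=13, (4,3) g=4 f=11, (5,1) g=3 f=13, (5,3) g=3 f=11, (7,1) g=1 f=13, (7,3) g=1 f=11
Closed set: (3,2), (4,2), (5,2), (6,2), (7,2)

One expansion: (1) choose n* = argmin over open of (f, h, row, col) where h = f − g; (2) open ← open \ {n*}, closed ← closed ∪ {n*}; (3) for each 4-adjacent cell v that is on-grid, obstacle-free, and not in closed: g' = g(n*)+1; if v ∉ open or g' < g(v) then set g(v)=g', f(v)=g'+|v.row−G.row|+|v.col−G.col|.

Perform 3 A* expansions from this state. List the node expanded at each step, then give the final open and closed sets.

step 1: expand (2,2) (f=11, h=6) → closed; open now [(1,2) g=6 f=11, (2,3) g=6 f=11, (3,1) g=5 f=13, (4,1) g=4 f=13, (4,3) g=4 f=11, (5,1) g=3 f=13, (5,3) g=3 f=11, (7,1) g=1 f=13, (7,3) g=1 f=11]
step 2: expand (1,2) (f=11, h=5) → closed; open now [(0,2) g=7 f=13, (1,1) g=7 f=13, (1,3) g=7 f=11, (2,3) g=6 f=11, (3,1) g=5 f=13, (4,1) g=4 f=13, (4,3) g=4 f=11, (5,1) g=3 f=13, (5,3) g=3 f=11, (7,1) g=1 f=13, (7,3) g=1 f=11]
step 3: expand (1,3) (f=11, h=4) → closed; open now [(0,2) g=7 f=13, (0,3) g=8 f=13, (1,1) g=7 f=13, (1,4) g=8 f=11, (2,3) g=6 f=11, (3,1) g=5 f=13, (4,1) g=4 f=13, (4,3) g=4 f=11, (5,1) g=3 f=13, (5,3) g=3 f=11, (7,1) g=1 f=13, (7,3) g=1 f=11]

order=[(2,2) → (1,2) → (1,3)]; open=[(0,2) g=7 f=13, (0,3) g=8 f=13, (1,1) g=7 f=13, (1,4) g=8 f=11, (2,3) g=6 f=11, (3,1) g=5 f=13, (4,1) g=4 f=13, (4,3) g=4 f=11, (5,1) g=3 f=13, (5,3) g=3 f=11, (7,1) g=1 f=13, (7,3) g=1 f=11]; closed=[(1,2), (1,3), (2,2), (3,2), (4,2), (5,2), (6,2), (7,2)]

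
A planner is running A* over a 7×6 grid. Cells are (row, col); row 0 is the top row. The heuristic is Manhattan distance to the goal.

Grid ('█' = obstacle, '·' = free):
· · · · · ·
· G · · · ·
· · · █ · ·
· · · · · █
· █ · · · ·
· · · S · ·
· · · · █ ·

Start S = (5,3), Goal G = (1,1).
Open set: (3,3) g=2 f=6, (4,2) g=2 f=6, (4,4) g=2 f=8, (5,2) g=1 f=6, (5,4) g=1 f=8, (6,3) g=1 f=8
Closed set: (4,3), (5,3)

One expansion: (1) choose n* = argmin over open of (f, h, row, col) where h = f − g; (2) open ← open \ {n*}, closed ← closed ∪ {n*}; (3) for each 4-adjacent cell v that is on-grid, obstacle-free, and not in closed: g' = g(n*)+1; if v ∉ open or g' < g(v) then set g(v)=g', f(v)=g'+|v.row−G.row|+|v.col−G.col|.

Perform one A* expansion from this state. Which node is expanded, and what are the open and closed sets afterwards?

step 1: expand (3,3) (f=6, h=4) → closed; open now [(3,2) g=3 f=6, (3,4) g=3 f=8, (4,2) g=2 f=6, (4,4) g=2 f=8, (5,2) g=1 f=6, (5,4) g=1 f=8, (6,3) g=1 f=8]

expanded=(3,3); open=[(3,2) g=3 f=6, (3,4) g=3 f=8, (4,2) g=2 f=6, (4,4) g=2 f=8, (5,2) g=1 f=6, (5,4) g=1 f=8, (6,3) g=1 f=8]; closed=[(3,3), (4,3), (5,3)]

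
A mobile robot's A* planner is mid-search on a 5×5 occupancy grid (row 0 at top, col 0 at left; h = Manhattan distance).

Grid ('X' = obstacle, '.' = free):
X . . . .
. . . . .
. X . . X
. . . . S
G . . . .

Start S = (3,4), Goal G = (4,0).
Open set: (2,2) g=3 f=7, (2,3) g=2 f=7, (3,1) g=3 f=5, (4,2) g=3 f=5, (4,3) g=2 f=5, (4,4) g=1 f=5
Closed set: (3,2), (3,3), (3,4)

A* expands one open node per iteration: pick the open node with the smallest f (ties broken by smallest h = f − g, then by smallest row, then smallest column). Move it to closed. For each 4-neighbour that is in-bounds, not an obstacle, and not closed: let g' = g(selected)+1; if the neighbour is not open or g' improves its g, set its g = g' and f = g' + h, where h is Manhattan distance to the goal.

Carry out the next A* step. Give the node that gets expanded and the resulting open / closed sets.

step 1: expand (3,1) (f=5, h=2) → closed; open now [(2,2) g=3 f=7, (2,3) g=2 f=7, (3,0) g=4 f=5, (4,1) g=4 f=5, (4,2) g=3 f=5, (4,3) g=2 f=5, (4,4) g=1 f=5]

expanded=(3,1); open=[(2,2) g=3 f=7, (2,3) g=2 f=7, (3,0) g=4 f=5, (4,1) g=4 f=5, (4,2) g=3 f=5, (4,3) g=2 f=5, (4,4) g=1 f=5]; closed=[(3,1), (3,2), (3,3), (3,4)]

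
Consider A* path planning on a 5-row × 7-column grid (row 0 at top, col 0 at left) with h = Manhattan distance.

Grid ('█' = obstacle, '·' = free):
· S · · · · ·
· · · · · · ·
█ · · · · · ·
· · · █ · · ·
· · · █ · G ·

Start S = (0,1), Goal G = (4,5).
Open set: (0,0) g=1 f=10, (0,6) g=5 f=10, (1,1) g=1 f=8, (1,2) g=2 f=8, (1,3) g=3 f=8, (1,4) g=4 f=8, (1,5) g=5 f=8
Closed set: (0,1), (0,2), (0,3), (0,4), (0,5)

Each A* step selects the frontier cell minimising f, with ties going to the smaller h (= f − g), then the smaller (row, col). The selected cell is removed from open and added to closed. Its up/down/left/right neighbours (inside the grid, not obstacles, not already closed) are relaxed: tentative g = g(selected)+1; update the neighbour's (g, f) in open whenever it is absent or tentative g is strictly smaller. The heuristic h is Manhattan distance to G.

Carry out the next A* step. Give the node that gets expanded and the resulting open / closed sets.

expanded=(1,5); open=[(0,0) g=1 f=10, (0,6) g=5 f=10, (1,1) g=1 f=8, (1,2) g=2 f=8, (1,3) g=3 f=8, (1,4) g=4 f=8, (1,6) g=6 f=10, (2,5) g=6 f=8]; closed=[(0,1), (0,2), (0,3), (0,4), (0,5), (1,5)]

step 1: expand (1,5) (f=8, h=3) → closed; open now [(0,0) g=1 f=10, (0,6) g=5 f=10, (1,1) g=1 f=8, (1,2) g=2 f=8, (1,3) g=3 f=8, (1,4) g=4 f=8, (1,6) g=6 f=10, (2,5) g=6 f=8]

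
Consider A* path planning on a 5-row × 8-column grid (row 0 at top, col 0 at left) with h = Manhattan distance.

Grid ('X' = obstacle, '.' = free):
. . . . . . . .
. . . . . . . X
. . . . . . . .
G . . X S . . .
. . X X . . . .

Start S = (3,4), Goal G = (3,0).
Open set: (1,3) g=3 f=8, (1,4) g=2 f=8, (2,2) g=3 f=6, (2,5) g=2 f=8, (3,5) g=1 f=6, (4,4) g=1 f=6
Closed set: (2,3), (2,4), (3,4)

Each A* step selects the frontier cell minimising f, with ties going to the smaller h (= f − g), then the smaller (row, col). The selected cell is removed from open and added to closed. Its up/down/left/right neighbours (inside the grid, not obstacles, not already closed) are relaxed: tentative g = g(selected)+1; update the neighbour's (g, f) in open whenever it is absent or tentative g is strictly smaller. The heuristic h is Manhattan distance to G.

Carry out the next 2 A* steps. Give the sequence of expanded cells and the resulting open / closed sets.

order=[(2,2) → (2,1)]; open=[(1,1) g=5 f=8, (1,2) g=4 f=8, (1,3) g=3 f=8, (1,4) g=2 f=8, (2,0) g=5 f=6, (2,5) g=2 f=8, (3,1) g=5 f=6, (3,2) g=4 f=6, (3,5) g=1 f=6, (4,4) g=1 f=6]; closed=[(2,1), (2,2), (2,3), (2,4), (3,4)]

step 1: expand (2,2) (f=6, h=3) → closed; open now [(1,2) g=4 f=8, (1,3) g=3 f=8, (1,4) g=2 f=8, (2,1) g=4 f=6, (2,5) g=2 f=8, (3,2) g=4 f=6, (3,5) g=1 f=6, (4,4) g=1 f=6]
step 2: expand (2,1) (f=6, h=2) → closed; open now [(1,1) g=5 f=8, (1,2) g=4 f=8, (1,3) g=3 f=8, (1,4) g=2 f=8, (2,0) g=5 f=6, (2,5) g=2 f=8, (3,1) g=5 f=6, (3,2) g=4 f=6, (3,5) g=1 f=6, (4,4) g=1 f=6]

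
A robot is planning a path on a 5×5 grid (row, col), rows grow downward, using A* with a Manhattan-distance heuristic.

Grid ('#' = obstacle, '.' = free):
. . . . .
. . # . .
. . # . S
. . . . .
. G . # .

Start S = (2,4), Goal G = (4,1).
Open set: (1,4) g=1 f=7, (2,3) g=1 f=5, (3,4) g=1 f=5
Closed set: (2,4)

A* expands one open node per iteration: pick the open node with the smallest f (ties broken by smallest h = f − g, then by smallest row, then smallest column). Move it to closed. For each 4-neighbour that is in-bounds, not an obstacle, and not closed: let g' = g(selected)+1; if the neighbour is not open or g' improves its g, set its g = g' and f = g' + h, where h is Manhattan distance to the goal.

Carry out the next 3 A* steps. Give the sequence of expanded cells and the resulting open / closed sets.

order=[(2,3) → (3,3) → (3,2)]; open=[(1,3) g=2 f=7, (1,4) g=1 f=7, (3,1) g=4 f=5, (3,4) g=1 f=5, (4,2) g=4 f=5]; closed=[(2,3), (2,4), (3,2), (3,3)]

step 1: expand (2,3) (f=5, h=4) → closed; open now [(1,3) g=2 f=7, (1,4) g=1 f=7, (3,3) g=2 f=5, (3,4) g=1 f=5]
step 2: expand (3,3) (f=5, h=3) → closed; open now [(1,3) g=2 f=7, (1,4) g=1 f=7, (3,2) g=3 f=5, (3,4) g=1 f=5]
step 3: expand (3,2) (f=5, h=2) → closed; open now [(1,3) g=2 f=7, (1,4) g=1 f=7, (3,1) g=4 f=5, (3,4) g=1 f=5, (4,2) g=4 f=5]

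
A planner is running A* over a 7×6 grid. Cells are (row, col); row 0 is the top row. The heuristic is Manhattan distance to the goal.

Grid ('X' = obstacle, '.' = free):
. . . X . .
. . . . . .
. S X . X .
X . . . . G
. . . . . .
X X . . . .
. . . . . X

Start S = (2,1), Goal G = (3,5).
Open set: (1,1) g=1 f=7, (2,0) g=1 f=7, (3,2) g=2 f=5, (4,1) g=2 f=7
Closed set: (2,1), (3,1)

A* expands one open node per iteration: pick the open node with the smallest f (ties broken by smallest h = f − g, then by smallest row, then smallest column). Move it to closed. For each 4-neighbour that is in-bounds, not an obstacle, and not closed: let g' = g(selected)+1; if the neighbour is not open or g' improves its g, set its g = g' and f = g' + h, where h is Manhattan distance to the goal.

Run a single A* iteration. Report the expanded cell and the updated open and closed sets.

step 1: expand (3,2) (f=5, h=3) → closed; open now [(1,1) g=1 f=7, (2,0) g=1 f=7, (3,3) g=3 f=5, (4,1) g=2 f=7, (4,2) g=3 f=7]

expanded=(3,2); open=[(1,1) g=1 f=7, (2,0) g=1 f=7, (3,3) g=3 f=5, (4,1) g=2 f=7, (4,2) g=3 f=7]; closed=[(2,1), (3,1), (3,2)]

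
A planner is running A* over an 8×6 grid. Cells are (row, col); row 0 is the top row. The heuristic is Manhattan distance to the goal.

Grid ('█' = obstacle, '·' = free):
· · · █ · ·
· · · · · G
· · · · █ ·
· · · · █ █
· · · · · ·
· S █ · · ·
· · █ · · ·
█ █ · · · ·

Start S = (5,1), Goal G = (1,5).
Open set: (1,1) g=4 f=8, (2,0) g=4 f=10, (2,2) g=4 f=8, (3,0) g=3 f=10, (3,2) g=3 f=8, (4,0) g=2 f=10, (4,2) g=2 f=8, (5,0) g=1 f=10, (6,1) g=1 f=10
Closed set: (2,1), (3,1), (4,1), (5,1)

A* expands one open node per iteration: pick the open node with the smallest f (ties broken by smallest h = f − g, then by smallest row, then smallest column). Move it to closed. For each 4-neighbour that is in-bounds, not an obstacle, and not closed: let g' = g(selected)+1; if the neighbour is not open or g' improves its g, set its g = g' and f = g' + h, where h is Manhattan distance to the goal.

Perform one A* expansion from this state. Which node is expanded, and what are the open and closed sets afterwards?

step 1: expand (1,1) (f=8, h=4) → closed; open now [(0,1) g=5 f=10, (1,0) g=5 f=10, (1,2) g=5 f=8, (2,0) g=4 f=10, (2,2) g=4 f=8, (3,0) g=3 f=10, (3,2) g=3 f=8, (4,0) g=2 f=10, (4,2) g=2 f=8, (5,0) g=1 f=10, (6,1) g=1 f=10]

expanded=(1,1); open=[(0,1) g=5 f=10, (1,0) g=5 f=10, (1,2) g=5 f=8, (2,0) g=4 f=10, (2,2) g=4 f=8, (3,0) g=3 f=10, (3,2) g=3 f=8, (4,0) g=2 f=10, (4,2) g=2 f=8, (5,0) g=1 f=10, (6,1) g=1 f=10]; closed=[(1,1), (2,1), (3,1), (4,1), (5,1)]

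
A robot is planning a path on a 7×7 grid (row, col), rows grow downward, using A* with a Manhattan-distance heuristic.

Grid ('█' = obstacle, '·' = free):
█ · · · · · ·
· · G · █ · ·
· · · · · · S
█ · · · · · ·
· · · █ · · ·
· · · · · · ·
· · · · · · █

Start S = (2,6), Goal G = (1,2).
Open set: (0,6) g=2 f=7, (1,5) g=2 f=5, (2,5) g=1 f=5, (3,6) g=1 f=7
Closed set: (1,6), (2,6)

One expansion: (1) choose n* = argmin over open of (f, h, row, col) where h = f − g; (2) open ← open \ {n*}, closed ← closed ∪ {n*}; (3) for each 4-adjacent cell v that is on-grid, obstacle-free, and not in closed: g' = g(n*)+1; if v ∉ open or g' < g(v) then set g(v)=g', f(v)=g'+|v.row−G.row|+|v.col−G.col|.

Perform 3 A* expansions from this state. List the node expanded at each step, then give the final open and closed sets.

step 1: expand (1,5) (f=5, h=3) → closed; open now [(0,5) g=3 f=7, (0,6) g=2 f=7, (2,5) g=1 f=5, (3,6) g=1 f=7]
step 2: expand (2,5) (f=5, h=4) → closed; open now [(0,5) g=3 f=7, (0,6) g=2 f=7, (2,4) g=2 f=5, (3,5) g=2 f=7, (3,6) g=1 f=7]
step 3: expand (2,4) (f=5, h=3) → closed; open now [(0,5) g=3 f=7, (0,6) g=2 f=7, (2,3) g=3 f=5, (3,4) g=3 f=7, (3,5) g=2 f=7, (3,6) g=1 f=7]

order=[(1,5) → (2,5) → (2,4)]; open=[(0,5) g=3 f=7, (0,6) g=2 f=7, (2,3) g=3 f=5, (3,4) g=3 f=7, (3,5) g=2 f=7, (3,6) g=1 f=7]; closed=[(1,5), (1,6), (2,4), (2,5), (2,6)]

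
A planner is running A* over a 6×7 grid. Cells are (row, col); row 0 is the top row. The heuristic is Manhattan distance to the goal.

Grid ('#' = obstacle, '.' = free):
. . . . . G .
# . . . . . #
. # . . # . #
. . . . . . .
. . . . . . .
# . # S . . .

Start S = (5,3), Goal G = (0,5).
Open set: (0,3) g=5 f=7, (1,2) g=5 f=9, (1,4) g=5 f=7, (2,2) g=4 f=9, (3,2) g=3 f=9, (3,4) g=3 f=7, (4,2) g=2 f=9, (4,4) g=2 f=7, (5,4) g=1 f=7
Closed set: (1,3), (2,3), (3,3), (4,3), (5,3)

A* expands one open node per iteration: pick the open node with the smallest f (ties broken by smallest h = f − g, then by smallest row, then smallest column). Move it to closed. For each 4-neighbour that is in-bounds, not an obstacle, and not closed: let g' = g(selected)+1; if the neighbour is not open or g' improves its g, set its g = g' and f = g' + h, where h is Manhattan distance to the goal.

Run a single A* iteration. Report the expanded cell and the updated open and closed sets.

expanded=(0,3); open=[(0,2) g=6 f=9, (0,4) g=6 f=7, (1,2) g=5 f=9, (1,4) g=5 f=7, (2,2) g=4 f=9, (3,2) g=3 f=9, (3,4) g=3 f=7, (4,2) g=2 f=9, (4,4) g=2 f=7, (5,4) g=1 f=7]; closed=[(0,3), (1,3), (2,3), (3,3), (4,3), (5,3)]

step 1: expand (0,3) (f=7, h=2) → closed; open now [(0,2) g=6 f=9, (0,4) g=6 f=7, (1,2) g=5 f=9, (1,4) g=5 f=7, (2,2) g=4 f=9, (3,2) g=3 f=9, (3,4) g=3 f=7, (4,2) g=2 f=9, (4,4) g=2 f=7, (5,4) g=1 f=7]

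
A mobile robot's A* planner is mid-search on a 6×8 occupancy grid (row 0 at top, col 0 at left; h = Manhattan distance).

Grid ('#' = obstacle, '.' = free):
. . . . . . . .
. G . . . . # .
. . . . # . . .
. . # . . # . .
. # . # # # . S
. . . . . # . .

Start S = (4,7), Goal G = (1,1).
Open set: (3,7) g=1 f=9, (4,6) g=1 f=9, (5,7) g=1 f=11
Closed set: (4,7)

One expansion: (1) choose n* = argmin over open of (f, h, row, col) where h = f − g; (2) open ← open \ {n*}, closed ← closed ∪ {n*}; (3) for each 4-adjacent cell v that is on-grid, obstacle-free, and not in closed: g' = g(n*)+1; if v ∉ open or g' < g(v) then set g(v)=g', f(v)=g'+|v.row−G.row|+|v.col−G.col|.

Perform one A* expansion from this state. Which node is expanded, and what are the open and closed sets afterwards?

expanded=(3,7); open=[(2,7) g=2 f=9, (3,6) g=2 f=9, (4,6) g=1 f=9, (5,7) g=1 f=11]; closed=[(3,7), (4,7)]

step 1: expand (3,7) (f=9, h=8) → closed; open now [(2,7) g=2 f=9, (3,6) g=2 f=9, (4,6) g=1 f=9, (5,7) g=1 f=11]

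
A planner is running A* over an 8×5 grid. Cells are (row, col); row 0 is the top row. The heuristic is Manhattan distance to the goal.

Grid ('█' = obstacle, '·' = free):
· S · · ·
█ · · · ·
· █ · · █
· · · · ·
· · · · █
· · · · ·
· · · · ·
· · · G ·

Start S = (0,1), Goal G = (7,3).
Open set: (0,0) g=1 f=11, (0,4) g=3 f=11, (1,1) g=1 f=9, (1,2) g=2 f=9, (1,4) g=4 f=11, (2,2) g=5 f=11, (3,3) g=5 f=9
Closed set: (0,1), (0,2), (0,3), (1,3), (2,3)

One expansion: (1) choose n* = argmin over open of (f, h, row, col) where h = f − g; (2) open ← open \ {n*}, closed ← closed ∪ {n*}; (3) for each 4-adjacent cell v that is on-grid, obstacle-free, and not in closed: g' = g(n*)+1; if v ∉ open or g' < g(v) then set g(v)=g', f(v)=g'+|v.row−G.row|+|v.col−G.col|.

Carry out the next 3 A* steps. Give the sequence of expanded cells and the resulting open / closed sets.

step 1: expand (3,3) (f=9, h=4) → closed; open now [(0,0) g=1 f=11, (0,4) g=3 f=11, (1,1) g=1 f=9, (1,2) g=2 f=9, (1,4) g=4 f=11, (2,2) g=5 f=11, (3,2) g=6 f=11, (3,4) g=6 f=11, (4,3) g=6 f=9]
step 2: expand (4,3) (f=9, h=3) → closed; open now [(0,0) g=1 f=11, (0,4) g=3 f=11, (1,1) g=1 f=9, (1,2) g=2 f=9, (1,4) g=4 f=11, (2,2) g=5 f=11, (3,2) g=6 f=11, (3,4) g=6 f=11, (4,2) g=7 f=11, (5,3) g=7 f=9]
step 3: expand (5,3) (f=9, h=2) → closed; open now [(0,0) g=1 f=11, (0,4) g=3 f=11, (1,1) g=1 f=9, (1,2) g=2 f=9, (1,4) g=4 f=11, (2,2) g=5 f=11, (3,2) g=6 f=11, (3,4) g=6 f=11, (4,2) g=7 f=11, (5,2) g=8 f=11, (5,4) g=8 f=11, (6,3) g=8 f=9]

order=[(3,3) → (4,3) → (5,3)]; open=[(0,0) g=1 f=11, (0,4) g=3 f=11, (1,1) g=1 f=9, (1,2) g=2 f=9, (1,4) g=4 f=11, (2,2) g=5 f=11, (3,2) g=6 f=11, (3,4) g=6 f=11, (4,2) g=7 f=11, (5,2) g=8 f=11, (5,4) g=8 f=11, (6,3) g=8 f=9]; closed=[(0,1), (0,2), (0,3), (1,3), (2,3), (3,3), (4,3), (5,3)]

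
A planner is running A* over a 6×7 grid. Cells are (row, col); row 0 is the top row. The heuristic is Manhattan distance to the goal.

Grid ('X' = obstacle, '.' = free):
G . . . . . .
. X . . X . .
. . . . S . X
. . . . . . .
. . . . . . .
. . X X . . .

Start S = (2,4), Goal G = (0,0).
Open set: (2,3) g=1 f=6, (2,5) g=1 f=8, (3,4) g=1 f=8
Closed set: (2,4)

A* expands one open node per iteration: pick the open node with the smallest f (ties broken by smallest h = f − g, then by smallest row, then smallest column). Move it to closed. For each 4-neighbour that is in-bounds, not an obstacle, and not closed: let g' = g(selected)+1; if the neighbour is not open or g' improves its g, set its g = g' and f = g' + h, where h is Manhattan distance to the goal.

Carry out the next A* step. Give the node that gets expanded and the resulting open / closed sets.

expanded=(2,3); open=[(1,3) g=2 f=6, (2,2) g=2 f=6, (2,5) g=1 f=8, (3,3) g=2 f=8, (3,4) g=1 f=8]; closed=[(2,3), (2,4)]

step 1: expand (2,3) (f=6, h=5) → closed; open now [(1,3) g=2 f=6, (2,2) g=2 f=6, (2,5) g=1 f=8, (3,3) g=2 f=8, (3,4) g=1 f=8]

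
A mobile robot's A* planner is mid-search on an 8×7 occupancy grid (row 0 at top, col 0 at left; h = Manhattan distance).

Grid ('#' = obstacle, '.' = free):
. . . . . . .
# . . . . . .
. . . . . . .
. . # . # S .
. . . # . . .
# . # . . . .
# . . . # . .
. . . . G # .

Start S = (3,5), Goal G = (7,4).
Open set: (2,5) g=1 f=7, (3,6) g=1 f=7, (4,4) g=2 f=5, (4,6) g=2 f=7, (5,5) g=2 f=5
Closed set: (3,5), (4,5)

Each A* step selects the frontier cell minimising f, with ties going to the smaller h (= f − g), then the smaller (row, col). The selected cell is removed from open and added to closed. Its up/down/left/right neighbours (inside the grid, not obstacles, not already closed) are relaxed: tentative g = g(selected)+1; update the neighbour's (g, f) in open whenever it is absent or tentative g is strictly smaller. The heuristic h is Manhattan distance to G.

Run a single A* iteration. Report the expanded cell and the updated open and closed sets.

expanded=(4,4); open=[(2,5) g=1 f=7, (3,6) g=1 f=7, (4,6) g=2 f=7, (5,4) g=3 f=5, (5,5) g=2 f=5]; closed=[(3,5), (4,4), (4,5)]

step 1: expand (4,4) (f=5, h=3) → closed; open now [(2,5) g=1 f=7, (3,6) g=1 f=7, (4,6) g=2 f=7, (5,4) g=3 f=5, (5,5) g=2 f=5]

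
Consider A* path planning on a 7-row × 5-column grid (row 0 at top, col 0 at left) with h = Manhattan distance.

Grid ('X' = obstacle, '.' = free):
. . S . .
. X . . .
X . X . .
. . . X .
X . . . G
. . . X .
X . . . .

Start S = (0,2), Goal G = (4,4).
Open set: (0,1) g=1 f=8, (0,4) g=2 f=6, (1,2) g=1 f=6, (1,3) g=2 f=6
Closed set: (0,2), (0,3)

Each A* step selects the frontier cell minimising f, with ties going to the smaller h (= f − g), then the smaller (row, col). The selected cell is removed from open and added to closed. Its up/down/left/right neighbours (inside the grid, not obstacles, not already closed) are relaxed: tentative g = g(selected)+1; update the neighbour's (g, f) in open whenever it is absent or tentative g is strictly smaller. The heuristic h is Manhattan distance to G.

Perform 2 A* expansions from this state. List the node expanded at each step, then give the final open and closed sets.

step 1: expand (0,4) (f=6, h=4) → closed; open now [(0,1) g=1 f=8, (1,2) g=1 f=6, (1,3) g=2 f=6, (1,4) g=3 f=6]
step 2: expand (1,4) (f=6, h=3) → closed; open now [(0,1) g=1 f=8, (1,2) g=1 f=6, (1,3) g=2 f=6, (2,4) g=4 f=6]

order=[(0,4) → (1,4)]; open=[(0,1) g=1 f=8, (1,2) g=1 f=6, (1,3) g=2 f=6, (2,4) g=4 f=6]; closed=[(0,2), (0,3), (0,4), (1,4)]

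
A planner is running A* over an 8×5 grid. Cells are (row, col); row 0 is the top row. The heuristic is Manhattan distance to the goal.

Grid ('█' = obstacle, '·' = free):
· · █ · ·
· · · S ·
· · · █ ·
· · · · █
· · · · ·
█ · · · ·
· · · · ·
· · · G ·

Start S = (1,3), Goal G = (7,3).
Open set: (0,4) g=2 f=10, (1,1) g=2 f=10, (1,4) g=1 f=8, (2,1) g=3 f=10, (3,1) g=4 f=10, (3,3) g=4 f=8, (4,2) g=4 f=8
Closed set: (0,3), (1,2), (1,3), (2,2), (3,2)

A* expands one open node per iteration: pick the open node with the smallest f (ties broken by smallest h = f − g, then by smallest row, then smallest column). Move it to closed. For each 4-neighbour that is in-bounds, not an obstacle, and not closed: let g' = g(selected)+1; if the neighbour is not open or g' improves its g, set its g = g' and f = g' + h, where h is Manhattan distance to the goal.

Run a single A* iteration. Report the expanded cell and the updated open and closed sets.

step 1: expand (3,3) (f=8, h=4) → closed; open now [(0,4) g=2 f=10, (1,1) g=2 f=10, (1,4) g=1 f=8, (2,1) g=3 f=10, (3,1) g=4 f=10, (4,2) g=4 f=8, (4,3) g=5 f=8]

expanded=(3,3); open=[(0,4) g=2 f=10, (1,1) g=2 f=10, (1,4) g=1 f=8, (2,1) g=3 f=10, (3,1) g=4 f=10, (4,2) g=4 f=8, (4,3) g=5 f=8]; closed=[(0,3), (1,2), (1,3), (2,2), (3,2), (3,3)]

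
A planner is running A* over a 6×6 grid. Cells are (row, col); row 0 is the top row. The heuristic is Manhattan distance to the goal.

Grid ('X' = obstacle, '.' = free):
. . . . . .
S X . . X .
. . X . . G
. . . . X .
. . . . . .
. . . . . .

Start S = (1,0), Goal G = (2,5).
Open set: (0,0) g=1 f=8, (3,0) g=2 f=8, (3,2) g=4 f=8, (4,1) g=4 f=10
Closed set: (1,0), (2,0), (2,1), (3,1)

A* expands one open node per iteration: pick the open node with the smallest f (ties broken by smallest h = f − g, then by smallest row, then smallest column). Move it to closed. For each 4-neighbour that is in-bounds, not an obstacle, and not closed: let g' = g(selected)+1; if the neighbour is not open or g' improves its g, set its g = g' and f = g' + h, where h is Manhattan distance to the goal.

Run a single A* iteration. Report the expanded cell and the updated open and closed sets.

expanded=(3,2); open=[(0,0) g=1 f=8, (3,0) g=2 f=8, (3,3) g=5 f=8, (4,1) g=4 f=10, (4,2) g=5 f=10]; closed=[(1,0), (2,0), (2,1), (3,1), (3,2)]

step 1: expand (3,2) (f=8, h=4) → closed; open now [(0,0) g=1 f=8, (3,0) g=2 f=8, (3,3) g=5 f=8, (4,1) g=4 f=10, (4,2) g=5 f=10]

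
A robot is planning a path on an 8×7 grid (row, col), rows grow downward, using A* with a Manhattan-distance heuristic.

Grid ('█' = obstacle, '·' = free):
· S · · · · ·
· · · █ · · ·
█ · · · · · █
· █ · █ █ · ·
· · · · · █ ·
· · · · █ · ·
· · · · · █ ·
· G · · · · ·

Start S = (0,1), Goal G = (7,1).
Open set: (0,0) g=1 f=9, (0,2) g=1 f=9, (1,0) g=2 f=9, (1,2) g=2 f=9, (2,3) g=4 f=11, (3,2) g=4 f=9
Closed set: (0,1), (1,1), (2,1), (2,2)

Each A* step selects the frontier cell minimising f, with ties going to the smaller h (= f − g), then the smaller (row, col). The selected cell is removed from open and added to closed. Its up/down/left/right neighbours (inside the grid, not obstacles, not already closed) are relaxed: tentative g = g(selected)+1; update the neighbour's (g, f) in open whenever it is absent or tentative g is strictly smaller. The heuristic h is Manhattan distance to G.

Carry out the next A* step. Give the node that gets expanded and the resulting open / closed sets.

expanded=(3,2); open=[(0,0) g=1 f=9, (0,2) g=1 f=9, (1,0) g=2 f=9, (1,2) g=2 f=9, (2,3) g=4 f=11, (4,2) g=5 f=9]; closed=[(0,1), (1,1), (2,1), (2,2), (3,2)]

step 1: expand (3,2) (f=9, h=5) → closed; open now [(0,0) g=1 f=9, (0,2) g=1 f=9, (1,0) g=2 f=9, (1,2) g=2 f=9, (2,3) g=4 f=11, (4,2) g=5 f=9]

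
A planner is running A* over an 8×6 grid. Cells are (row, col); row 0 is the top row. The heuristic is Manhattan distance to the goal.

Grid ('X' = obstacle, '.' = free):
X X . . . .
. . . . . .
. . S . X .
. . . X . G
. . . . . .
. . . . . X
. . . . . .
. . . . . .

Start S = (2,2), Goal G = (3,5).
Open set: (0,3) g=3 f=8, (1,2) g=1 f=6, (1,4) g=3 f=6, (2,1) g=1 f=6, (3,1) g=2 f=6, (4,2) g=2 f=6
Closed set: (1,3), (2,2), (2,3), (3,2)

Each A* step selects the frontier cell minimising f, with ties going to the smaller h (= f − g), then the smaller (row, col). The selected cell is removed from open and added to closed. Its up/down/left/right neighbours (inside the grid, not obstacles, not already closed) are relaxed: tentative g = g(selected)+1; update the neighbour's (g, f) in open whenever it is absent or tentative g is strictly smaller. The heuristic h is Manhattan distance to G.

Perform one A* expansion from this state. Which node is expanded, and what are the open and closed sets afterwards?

step 1: expand (1,4) (f=6, h=3) → closed; open now [(0,3) g=3 f=8, (0,4) g=4 f=8, (1,2) g=1 f=6, (1,5) g=4 f=6, (2,1) g=1 f=6, (3,1) g=2 f=6, (4,2) g=2 f=6]

expanded=(1,4); open=[(0,3) g=3 f=8, (0,4) g=4 f=8, (1,2) g=1 f=6, (1,5) g=4 f=6, (2,1) g=1 f=6, (3,1) g=2 f=6, (4,2) g=2 f=6]; closed=[(1,3), (1,4), (2,2), (2,3), (3,2)]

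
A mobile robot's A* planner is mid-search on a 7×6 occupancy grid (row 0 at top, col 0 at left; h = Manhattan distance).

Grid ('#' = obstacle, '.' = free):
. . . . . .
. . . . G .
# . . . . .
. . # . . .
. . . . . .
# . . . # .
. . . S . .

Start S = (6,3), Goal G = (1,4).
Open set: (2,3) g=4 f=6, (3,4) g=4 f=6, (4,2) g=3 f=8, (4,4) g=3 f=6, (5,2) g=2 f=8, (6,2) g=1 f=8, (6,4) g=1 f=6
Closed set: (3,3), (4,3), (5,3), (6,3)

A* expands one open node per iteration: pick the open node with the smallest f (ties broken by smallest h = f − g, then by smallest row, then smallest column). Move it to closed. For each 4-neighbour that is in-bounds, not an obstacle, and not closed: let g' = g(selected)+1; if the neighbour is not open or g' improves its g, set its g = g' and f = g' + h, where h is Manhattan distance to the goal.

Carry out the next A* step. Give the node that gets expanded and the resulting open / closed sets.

expanded=(2,3); open=[(1,3) g=5 f=6, (2,2) g=5 f=8, (2,4) g=5 f=6, (3,4) g=4 f=6, (4,2) g=3 f=8, (4,4) g=3 f=6, (5,2) g=2 f=8, (6,2) g=1 f=8, (6,4) g=1 f=6]; closed=[(2,3), (3,3), (4,3), (5,3), (6,3)]

step 1: expand (2,3) (f=6, h=2) → closed; open now [(1,3) g=5 f=6, (2,2) g=5 f=8, (2,4) g=5 f=6, (3,4) g=4 f=6, (4,2) g=3 f=8, (4,4) g=3 f=6, (5,2) g=2 f=8, (6,2) g=1 f=8, (6,4) g=1 f=6]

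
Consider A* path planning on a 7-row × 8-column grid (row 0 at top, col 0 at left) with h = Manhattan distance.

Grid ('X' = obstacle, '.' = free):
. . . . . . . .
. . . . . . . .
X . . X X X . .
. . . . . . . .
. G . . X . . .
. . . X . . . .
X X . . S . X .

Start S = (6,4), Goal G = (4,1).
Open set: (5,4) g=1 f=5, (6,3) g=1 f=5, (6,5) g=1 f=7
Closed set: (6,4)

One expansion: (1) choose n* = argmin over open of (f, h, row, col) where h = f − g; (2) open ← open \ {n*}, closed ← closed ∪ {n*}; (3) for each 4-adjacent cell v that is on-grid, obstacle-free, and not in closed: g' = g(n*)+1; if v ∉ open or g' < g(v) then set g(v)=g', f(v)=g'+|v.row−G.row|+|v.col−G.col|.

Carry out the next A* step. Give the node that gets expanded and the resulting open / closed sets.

step 1: expand (5,4) (f=5, h=4) → closed; open now [(5,5) g=2 f=7, (6,3) g=1 f=5, (6,5) g=1 f=7]

expanded=(5,4); open=[(5,5) g=2 f=7, (6,3) g=1 f=5, (6,5) g=1 f=7]; closed=[(5,4), (6,4)]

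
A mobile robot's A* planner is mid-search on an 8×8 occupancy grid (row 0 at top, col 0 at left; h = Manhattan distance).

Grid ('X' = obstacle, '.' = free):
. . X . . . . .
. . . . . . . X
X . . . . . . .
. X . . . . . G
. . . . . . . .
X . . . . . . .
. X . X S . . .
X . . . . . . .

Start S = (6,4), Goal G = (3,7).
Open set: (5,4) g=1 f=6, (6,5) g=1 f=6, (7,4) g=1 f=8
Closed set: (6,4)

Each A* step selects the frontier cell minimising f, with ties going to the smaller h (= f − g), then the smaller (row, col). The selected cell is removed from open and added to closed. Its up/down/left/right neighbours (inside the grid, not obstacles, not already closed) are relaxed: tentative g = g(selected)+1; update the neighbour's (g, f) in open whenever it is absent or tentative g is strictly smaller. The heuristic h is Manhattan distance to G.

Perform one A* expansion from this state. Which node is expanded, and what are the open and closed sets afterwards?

step 1: expand (5,4) (f=6, h=5) → closed; open now [(4,4) g=2 f=6, (5,3) g=2 f=8, (5,5) g=2 f=6, (6,5) g=1 f=6, (7,4) g=1 f=8]

expanded=(5,4); open=[(4,4) g=2 f=6, (5,3) g=2 f=8, (5,5) g=2 f=6, (6,5) g=1 f=6, (7,4) g=1 f=8]; closed=[(5,4), (6,4)]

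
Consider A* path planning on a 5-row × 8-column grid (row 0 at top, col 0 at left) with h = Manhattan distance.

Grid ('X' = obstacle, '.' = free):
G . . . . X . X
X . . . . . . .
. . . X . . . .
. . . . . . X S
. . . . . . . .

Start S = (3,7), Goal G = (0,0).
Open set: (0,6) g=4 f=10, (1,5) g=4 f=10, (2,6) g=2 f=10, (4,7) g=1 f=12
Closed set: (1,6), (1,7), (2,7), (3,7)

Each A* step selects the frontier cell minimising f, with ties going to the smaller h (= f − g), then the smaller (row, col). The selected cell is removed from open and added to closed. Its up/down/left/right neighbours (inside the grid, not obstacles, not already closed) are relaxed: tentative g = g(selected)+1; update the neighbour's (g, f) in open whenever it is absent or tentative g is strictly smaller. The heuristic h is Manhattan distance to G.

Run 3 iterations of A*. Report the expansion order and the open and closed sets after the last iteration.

step 1: expand (0,6) (f=10, h=6) → closed; open now [(1,5) g=4 f=10, (2,6) g=2 f=10, (4,7) g=1 f=12]
step 2: expand (1,5) (f=10, h=6) → closed; open now [(1,4) g=5 f=10, (2,5) g=5 f=12, (2,6) g=2 f=10, (4,7) g=1 f=12]
step 3: expand (1,4) (f=10, h=5) → closed; open now [(0,4) g=6 f=10, (1,3) g=6 f=10, (2,4) g=6 f=12, (2,5) g=5 f=12, (2,6) g=2 f=10, (4,7) g=1 f=12]

order=[(0,6) → (1,5) → (1,4)]; open=[(0,4) g=6 f=10, (1,3) g=6 f=10, (2,4) g=6 f=12, (2,5) g=5 f=12, (2,6) g=2 f=10, (4,7) g=1 f=12]; closed=[(0,6), (1,4), (1,5), (1,6), (1,7), (2,7), (3,7)]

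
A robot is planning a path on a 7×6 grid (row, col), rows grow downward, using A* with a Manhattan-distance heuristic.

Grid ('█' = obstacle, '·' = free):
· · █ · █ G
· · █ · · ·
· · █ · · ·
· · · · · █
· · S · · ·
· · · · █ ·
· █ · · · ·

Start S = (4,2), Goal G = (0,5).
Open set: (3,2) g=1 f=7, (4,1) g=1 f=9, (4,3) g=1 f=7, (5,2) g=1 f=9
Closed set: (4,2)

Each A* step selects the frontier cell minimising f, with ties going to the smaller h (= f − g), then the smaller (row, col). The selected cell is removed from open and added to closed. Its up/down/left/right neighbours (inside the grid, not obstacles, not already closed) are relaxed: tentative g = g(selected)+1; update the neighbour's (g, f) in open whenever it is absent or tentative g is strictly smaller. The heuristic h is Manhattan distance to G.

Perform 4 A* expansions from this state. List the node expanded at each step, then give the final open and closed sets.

step 1: expand (3,2) (f=7, h=6) → closed; open now [(3,1) g=2 f=9, (3,3) g=2 f=7, (4,1) g=1 f=9, (4,3) g=1 f=7, (5,2) g=1 f=9]
step 2: expand (3,3) (f=7, h=5) → closed; open now [(2,3) g=3 f=7, (3,1) g=2 f=9, (3,4) g=3 f=7, (4,1) g=1 f=9, (4,3) g=1 f=7, (5,2) g=1 f=9]
step 3: expand (2,3) (f=7, h=4) → closed; open now [(1,3) g=4 f=7, (2,4) g=4 f=7, (3,1) g=2 f=9, (3,4) g=3 f=7, (4,1) g=1 f=9, (4,3) g=1 f=7, (5,2) g=1 f=9]
step 4: expand (1,3) (f=7, h=3) → closed; open now [(0,3) g=5 f=7, (1,4) g=5 f=7, (2,4) g=4 f=7, (3,1) g=2 f=9, (3,4) g=3 f=7, (4,1) g=1 f=9, (4,3) g=1 f=7, (5,2) g=1 f=9]

order=[(3,2) → (3,3) → (2,3) → (1,3)]; open=[(0,3) g=5 f=7, (1,4) g=5 f=7, (2,4) g=4 f=7, (3,1) g=2 f=9, (3,4) g=3 f=7, (4,1) g=1 f=9, (4,3) g=1 f=7, (5,2) g=1 f=9]; closed=[(1,3), (2,3), (3,2), (3,3), (4,2)]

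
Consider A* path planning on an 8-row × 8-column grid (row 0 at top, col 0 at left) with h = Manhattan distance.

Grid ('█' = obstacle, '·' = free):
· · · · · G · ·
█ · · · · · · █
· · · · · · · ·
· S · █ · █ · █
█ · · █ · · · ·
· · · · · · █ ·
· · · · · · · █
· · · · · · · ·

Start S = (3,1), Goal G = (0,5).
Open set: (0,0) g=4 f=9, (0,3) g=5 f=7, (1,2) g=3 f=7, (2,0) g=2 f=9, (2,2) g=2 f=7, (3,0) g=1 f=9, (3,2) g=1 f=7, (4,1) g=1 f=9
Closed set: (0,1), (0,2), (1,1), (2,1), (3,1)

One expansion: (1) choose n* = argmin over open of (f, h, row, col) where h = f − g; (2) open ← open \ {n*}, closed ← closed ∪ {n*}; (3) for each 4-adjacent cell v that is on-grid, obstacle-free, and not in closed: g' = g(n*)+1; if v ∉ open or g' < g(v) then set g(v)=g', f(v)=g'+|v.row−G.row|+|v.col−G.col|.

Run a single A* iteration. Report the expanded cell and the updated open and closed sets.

expanded=(0,3); open=[(0,0) g=4 f=9, (0,4) g=6 f=7, (1,2) g=3 f=7, (1,3) g=6 f=9, (2,0) g=2 f=9, (2,2) g=2 f=7, (3,0) g=1 f=9, (3,2) g=1 f=7, (4,1) g=1 f=9]; closed=[(0,1), (0,2), (0,3), (1,1), (2,1), (3,1)]

step 1: expand (0,3) (f=7, h=2) → closed; open now [(0,0) g=4 f=9, (0,4) g=6 f=7, (1,2) g=3 f=7, (1,3) g=6 f=9, (2,0) g=2 f=9, (2,2) g=2 f=7, (3,0) g=1 f=9, (3,2) g=1 f=7, (4,1) g=1 f=9]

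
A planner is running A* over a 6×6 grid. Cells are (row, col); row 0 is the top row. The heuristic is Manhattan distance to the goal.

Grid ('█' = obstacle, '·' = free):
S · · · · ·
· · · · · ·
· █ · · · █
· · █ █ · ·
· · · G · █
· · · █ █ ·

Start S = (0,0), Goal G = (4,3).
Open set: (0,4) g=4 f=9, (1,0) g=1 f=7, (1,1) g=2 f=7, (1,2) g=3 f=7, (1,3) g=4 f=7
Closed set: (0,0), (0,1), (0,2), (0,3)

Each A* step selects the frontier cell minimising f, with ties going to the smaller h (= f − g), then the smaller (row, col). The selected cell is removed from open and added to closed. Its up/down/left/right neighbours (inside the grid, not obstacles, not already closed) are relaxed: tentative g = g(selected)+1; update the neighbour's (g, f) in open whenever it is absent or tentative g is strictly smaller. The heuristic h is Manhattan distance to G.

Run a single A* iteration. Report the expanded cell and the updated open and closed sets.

expanded=(1,3); open=[(0,4) g=4 f=9, (1,0) g=1 f=7, (1,1) g=2 f=7, (1,2) g=3 f=7, (1,4) g=5 f=9, (2,3) g=5 f=7]; closed=[(0,0), (0,1), (0,2), (0,3), (1,3)]

step 1: expand (1,3) (f=7, h=3) → closed; open now [(0,4) g=4 f=9, (1,0) g=1 f=7, (1,1) g=2 f=7, (1,2) g=3 f=7, (1,4) g=5 f=9, (2,3) g=5 f=7]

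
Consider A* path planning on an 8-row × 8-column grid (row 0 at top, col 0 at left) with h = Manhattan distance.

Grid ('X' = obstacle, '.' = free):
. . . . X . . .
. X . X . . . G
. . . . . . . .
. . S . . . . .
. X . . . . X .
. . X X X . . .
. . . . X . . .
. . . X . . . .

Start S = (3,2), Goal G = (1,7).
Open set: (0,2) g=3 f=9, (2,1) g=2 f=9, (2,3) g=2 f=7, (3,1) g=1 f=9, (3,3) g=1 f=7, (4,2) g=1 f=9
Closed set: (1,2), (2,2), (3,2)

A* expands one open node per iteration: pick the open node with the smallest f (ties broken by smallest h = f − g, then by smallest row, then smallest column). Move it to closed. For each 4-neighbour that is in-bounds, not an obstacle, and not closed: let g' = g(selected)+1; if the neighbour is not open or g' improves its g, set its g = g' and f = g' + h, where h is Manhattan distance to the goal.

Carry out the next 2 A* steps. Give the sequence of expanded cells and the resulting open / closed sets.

step 1: expand (2,3) (f=7, h=5) → closed; open now [(0,2) g=3 f=9, (2,1) g=2 f=9, (2,4) g=3 f=7, (3,1) g=1 f=9, (3,3) g=1 f=7, (4,2) g=1 f=9]
step 2: expand (2,4) (f=7, h=4) → closed; open now [(0,2) g=3 f=9, (1,4) g=4 f=7, (2,1) g=2 f=9, (2,5) g=4 f=7, (3,1) g=1 f=9, (3,3) g=1 f=7, (3,4) g=4 f=9, (4,2) g=1 f=9]

order=[(2,3) → (2,4)]; open=[(0,2) g=3 f=9, (1,4) g=4 f=7, (2,1) g=2 f=9, (2,5) g=4 f=7, (3,1) g=1 f=9, (3,3) g=1 f=7, (3,4) g=4 f=9, (4,2) g=1 f=9]; closed=[(1,2), (2,2), (2,3), (2,4), (3,2)]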